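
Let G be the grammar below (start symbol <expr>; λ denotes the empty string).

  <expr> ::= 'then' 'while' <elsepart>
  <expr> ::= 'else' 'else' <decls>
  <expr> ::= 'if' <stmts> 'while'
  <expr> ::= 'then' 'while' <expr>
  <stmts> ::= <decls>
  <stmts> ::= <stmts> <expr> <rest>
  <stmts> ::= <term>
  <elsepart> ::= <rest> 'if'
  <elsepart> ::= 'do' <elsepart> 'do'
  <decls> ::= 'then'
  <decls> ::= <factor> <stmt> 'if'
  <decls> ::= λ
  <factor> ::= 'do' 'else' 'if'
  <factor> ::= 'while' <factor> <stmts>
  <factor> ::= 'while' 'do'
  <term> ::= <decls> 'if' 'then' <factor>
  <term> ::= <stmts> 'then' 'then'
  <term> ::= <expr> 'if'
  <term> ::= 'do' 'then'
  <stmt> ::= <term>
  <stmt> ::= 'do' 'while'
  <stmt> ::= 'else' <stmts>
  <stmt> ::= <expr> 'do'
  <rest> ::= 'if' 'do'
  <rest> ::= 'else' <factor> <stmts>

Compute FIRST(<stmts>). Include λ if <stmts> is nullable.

{ 'do', 'else', 'if', 'then', 'while', λ }

From <stmts> ::= <decls>: add FIRST(<decls>) = { 'do', 'then', 'while', λ } (including λ since <decls> is nullable).
From <stmts> ::= <stmts> <expr> <rest>: <stmts> nullable, take FIRST(<stmts>) ∪ FIRST(<expr>) = { 'do', 'else', 'if', 'then', 'while' }.
From <stmts> ::= <term>: add FIRST(<term>) = { 'do', 'else', 'if', 'then', 'while' }.
Union: FIRST(<stmts>) = { 'do', 'else', 'if', 'then', 'while', λ }.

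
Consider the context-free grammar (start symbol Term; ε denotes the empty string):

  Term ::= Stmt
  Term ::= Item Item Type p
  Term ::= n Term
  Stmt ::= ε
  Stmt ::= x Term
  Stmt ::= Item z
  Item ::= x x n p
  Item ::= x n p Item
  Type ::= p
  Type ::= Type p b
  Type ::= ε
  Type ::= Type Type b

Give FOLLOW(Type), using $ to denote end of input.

In Term ::= Item Item Type p: add FIRST(p) = { p }.
In Type ::= Type p b: add FIRST(p b) = { p }.
In Type ::= Type Type b: add FIRST(Type b) = { b, p }.
In Type ::= Type Type b: add FIRST(b) = { b }.
Union: FOLLOW(Type) = { b, p }.

{ b, p }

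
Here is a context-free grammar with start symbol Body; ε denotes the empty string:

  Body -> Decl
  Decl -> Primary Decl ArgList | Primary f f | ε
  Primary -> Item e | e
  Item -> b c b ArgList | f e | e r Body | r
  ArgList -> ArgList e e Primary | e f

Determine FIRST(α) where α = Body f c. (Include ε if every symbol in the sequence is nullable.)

{ b, e, f, r }

Add FIRST(Body)\{ε} = { b, e, f, r }; Body is nullable, continue.
f is a terminal; add {f} and stop.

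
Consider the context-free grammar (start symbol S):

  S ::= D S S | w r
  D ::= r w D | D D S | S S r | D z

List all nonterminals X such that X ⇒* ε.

No nonterminal has an empty production or an RHS whose symbols are all nullable.

{ } (none)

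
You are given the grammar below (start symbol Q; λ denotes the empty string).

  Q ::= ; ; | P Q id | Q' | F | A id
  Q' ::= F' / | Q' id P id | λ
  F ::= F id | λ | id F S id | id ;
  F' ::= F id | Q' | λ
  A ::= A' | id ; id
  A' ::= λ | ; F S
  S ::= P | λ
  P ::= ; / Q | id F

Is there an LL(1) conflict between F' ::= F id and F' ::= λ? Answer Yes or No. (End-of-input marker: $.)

No

FIRST(F id) = { id } and FIRST(λ) = { λ }.
The second is nullable but FOLLOW(F') = { / } is disjoint from FIRST of the first.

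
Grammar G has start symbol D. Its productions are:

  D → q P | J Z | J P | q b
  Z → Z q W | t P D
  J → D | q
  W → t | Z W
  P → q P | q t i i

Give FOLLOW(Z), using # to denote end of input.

In D → J Z: Z is at the end, add FOLLOW(D) = { #, q, t }.
In Z → Z q W: add FIRST(q W) = { q }.
In W → Z W: add FIRST(W) = { t }.
Union: FOLLOW(Z) = { #, q, t }.

{ #, q, t }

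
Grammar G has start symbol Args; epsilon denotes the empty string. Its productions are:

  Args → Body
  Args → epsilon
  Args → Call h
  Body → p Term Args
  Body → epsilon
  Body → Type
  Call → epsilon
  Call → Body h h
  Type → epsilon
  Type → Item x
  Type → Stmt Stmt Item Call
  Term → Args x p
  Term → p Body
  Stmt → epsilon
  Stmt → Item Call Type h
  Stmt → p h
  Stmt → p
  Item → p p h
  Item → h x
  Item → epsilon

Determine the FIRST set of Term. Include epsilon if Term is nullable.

From Term → Args x p: Args nullable, take FIRST(Args) ∪ {x} = { h, p, x }.
Term → p Body contributes {p}.
Union: FIRST(Term) = { h, p, x }.

{ h, p, x }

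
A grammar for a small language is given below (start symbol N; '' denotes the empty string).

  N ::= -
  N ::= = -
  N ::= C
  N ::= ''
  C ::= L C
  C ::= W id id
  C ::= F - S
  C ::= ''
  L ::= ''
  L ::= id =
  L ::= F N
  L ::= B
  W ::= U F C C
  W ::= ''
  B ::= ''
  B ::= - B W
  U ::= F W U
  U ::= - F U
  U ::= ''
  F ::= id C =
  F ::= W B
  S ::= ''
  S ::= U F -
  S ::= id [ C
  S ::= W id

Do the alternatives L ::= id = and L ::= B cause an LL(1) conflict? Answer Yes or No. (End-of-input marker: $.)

Yes

FIRST(id =) = { id } and FIRST(B) = { -, '' }.
The second alternative is nullable and FOLLOW(L) = { $, -, =, id } shares id with FIRST of the first — conflict.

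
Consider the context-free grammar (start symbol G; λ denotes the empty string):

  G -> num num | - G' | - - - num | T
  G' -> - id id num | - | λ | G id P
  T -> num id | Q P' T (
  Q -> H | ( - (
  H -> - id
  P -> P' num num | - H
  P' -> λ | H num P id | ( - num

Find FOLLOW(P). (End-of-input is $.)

In G' -> G id P: P is at the end, add FOLLOW(G') = { $, id }.
In P' -> H num P id: add FIRST(id) = { id }.
Union: FOLLOW(P) = { $, id }.

{ $, id }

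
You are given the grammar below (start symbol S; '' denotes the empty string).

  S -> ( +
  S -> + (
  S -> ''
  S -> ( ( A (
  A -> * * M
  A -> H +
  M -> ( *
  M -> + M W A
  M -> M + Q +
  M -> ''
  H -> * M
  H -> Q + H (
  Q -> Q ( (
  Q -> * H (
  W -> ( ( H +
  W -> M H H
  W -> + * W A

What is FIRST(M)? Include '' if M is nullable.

M -> ( * contributes {(}.
M -> + M W A contributes {+}.
From M -> M + Q +: M nullable, take FIRST(M) ∪ {+} = { (, + }.
M -> '' contributes ''.
Union: FIRST(M) = { (, +, '' }.

{ (, +, '' }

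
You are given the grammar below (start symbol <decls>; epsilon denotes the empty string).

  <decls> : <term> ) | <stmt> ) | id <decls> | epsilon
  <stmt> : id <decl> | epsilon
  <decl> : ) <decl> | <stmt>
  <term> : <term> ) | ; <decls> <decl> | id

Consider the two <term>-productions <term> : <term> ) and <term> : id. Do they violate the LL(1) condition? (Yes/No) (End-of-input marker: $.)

FIRST(<term> )) = { ;, id } and FIRST(id) = { id }.
Both contain id, so the two alternatives are not disjoint — LL(1) conflict.

Yes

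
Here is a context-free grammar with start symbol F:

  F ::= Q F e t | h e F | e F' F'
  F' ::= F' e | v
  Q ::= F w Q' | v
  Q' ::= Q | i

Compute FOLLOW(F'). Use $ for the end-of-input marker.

In F ::= e F' F': add FIRST(F') = { v }.
In F ::= e F' F': F' is at the end, add FOLLOW(F) = { $, e, w }.
In F' ::= F' e: add FIRST(e) = { e }.
Union: FOLLOW(F') = { $, e, v, w }.

{ $, e, v, w }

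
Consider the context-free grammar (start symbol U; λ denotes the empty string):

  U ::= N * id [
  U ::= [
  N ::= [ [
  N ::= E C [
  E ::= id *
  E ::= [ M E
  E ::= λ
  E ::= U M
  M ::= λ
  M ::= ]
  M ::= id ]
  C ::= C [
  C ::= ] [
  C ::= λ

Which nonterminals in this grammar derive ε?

Directly nullable (have an λ-production): E, M, C.
No other nonterminal has a production whose RHS symbols are all nullable.

{ C, E, M }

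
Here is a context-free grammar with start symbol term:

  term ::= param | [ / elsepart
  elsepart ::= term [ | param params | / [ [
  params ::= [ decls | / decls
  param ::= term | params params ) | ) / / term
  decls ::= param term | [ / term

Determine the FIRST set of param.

From param ::= term: add FIRST(term) = { ), /, [ }.
From param ::= params params ): add FIRST(params) = { /, [ }.
param ::= ) / / term contributes {)}.
Union: FIRST(param) = { ), /, [ }.

{ ), /, [ }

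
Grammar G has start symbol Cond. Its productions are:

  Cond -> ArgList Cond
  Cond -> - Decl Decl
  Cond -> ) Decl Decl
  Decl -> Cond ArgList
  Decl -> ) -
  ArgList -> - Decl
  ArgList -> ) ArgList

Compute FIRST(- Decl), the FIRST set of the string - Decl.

{ - }

- is a terminal; add {-} and stop.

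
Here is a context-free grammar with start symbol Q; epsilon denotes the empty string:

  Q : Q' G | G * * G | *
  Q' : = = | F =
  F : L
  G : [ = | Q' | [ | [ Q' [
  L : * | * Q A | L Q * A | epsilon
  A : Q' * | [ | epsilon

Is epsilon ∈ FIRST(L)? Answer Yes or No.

L has an epsilon-production, so L ⇒ epsilon.

Yes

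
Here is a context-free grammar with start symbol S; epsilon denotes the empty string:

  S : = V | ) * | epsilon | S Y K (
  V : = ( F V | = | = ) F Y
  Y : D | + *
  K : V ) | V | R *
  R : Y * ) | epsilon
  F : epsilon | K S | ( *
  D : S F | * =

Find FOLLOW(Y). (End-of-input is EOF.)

In S : S Y K (: add FIRST(K () = { (, ), *, +, = }.
In V : = ) F Y: Y is at the end, add FOLLOW(V) = { EOF, (, ), *, +, = }.
In R : Y * ): add FIRST(* )) = { * }.
Union: FOLLOW(Y) = { EOF, (, ), *, +, = }.

{ EOF, (, ), *, +, = }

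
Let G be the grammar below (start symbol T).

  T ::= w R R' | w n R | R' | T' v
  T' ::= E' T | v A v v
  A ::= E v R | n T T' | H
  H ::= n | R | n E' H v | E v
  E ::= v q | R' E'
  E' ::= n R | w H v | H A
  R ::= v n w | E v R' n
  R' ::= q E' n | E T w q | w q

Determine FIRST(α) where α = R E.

Add FIRST(R) = { q, v, w }; R is not nullable, stop.

{ q, v, w }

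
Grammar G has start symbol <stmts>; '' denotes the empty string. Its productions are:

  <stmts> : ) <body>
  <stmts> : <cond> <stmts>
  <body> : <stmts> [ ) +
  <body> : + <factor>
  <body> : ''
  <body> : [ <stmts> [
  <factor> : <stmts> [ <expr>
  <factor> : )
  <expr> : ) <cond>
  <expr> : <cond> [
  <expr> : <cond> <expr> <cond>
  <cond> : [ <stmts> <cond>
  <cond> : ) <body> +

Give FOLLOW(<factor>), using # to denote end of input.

{ #, ), +, [ }

In <body> : + <factor>: <factor> is at the end, add FOLLOW(<body>) = { #, ), +, [ }.
Union: FOLLOW(<factor>) = { #, ), +, [ }.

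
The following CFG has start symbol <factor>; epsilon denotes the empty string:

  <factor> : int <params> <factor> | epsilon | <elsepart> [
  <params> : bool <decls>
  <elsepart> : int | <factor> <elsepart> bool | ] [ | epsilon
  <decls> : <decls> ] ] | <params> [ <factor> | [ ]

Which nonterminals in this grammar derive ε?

Directly nullable (have an epsilon-production): <factor>, <elsepart>.
No other nonterminal has a production whose RHS symbols are all nullable.

{ <elsepart>, <factor> }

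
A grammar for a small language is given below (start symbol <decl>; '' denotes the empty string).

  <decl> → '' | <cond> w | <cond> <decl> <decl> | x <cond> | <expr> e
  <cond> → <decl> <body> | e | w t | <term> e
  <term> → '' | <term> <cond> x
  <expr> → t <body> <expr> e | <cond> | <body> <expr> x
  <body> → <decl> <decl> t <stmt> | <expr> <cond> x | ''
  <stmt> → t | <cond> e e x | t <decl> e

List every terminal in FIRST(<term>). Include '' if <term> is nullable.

<term> → '' contributes ''.
From <term> → <term> <cond> x: <term>, <cond> nullable, take FIRST(<term>) ∪ FIRST(<cond>) ∪ {x} = { e, t, w, x }.
Union: FIRST(<term>) = { e, t, w, x, '' }.

{ e, t, w, x, '' }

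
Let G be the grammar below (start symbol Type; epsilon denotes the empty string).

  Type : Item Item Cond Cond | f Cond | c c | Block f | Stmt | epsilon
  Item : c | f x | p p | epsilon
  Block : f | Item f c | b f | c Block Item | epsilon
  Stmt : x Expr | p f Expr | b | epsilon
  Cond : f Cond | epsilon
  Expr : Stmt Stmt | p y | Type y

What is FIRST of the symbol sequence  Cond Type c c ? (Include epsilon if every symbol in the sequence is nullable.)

{ b, c, f, p, x }

Add FIRST(Cond)\{epsilon} = { f }; Cond is nullable, continue.
Add FIRST(Type)\{epsilon} = { b, c, f, p, x }; Type is nullable, continue.
c is a terminal; add {c} and stop.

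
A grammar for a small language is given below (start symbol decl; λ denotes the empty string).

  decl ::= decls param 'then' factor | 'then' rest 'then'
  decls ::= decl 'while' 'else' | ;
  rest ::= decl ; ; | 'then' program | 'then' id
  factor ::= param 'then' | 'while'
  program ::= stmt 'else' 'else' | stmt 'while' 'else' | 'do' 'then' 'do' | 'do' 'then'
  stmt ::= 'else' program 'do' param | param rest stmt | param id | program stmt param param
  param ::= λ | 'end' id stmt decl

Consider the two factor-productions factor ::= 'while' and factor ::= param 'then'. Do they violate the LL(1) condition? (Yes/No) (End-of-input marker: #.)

FIRST('while') = { 'while' } and FIRST(param 'then') = { 'end', 'then' }.
The FIRST sets are disjoint and neither alternative is nullable — no conflict.

No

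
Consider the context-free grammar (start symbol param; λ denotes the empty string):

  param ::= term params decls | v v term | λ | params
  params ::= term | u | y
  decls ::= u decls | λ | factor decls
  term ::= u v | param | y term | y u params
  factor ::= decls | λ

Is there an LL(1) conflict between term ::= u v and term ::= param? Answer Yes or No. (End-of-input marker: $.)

Yes

FIRST(u v) = { u } and FIRST(param) = { u, v, y, λ }.
Both contain u, so the two alternatives are not disjoint — LL(1) conflict.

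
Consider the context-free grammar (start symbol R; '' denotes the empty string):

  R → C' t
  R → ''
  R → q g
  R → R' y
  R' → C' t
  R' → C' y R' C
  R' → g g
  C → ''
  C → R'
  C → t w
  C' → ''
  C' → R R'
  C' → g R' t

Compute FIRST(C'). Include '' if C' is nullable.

{ g, q, t, y, '' }

C' → '' contributes ''.
From C' → R R': R nullable, take FIRST(R) ∪ FIRST(R') = { g, q, t, y }.
C' → g R' t contributes {g}.
Union: FIRST(C') = { g, q, t, y, '' }.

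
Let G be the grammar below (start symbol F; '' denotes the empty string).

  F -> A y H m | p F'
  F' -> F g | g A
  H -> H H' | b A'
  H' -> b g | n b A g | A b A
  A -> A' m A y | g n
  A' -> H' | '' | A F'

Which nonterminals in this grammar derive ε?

Directly nullable (have an ''-production): A'.
No other nonterminal has a production whose RHS symbols are all nullable.

{ A' }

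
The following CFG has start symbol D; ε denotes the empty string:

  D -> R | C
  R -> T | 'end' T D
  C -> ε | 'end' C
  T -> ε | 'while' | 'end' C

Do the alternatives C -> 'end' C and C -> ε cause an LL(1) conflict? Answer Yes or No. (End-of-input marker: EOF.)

Yes

FIRST('end' C) = { 'end' } and FIRST(ε) = { ε }.
The second alternative is nullable and FOLLOW(C) = { EOF, 'end', 'while' } shares 'end' with FIRST of the first — conflict.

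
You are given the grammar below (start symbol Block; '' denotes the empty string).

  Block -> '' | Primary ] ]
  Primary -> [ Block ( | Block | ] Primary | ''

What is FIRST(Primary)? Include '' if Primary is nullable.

{ [, ], '' }

Primary -> [ Block ( contributes {[}.
From Primary -> Block: add FIRST(Block) = { [, ], '' } (including '' since Block is nullable).
Primary -> ] Primary contributes {]}.
Primary -> '' contributes ''.
Union: FIRST(Primary) = { [, ], '' }.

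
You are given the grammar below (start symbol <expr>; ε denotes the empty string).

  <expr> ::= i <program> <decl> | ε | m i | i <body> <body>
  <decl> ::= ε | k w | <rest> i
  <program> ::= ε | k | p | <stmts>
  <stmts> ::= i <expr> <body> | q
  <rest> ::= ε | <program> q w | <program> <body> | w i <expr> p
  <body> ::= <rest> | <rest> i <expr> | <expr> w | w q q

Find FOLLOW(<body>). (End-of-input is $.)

{ $, i, k, m, p, q, w }

In <expr> ::= i <body> <body>: add FIRST(<body>)\{ε} = { i, k, m, p, q, w }.
  Since <body> is nullable, also add FOLLOW(<expr>) = { $, i, k, m, p, q, w }.
In <expr> ::= i <body> <body>: <body> is at the end, add FOLLOW(<expr>) = { $, i, k, m, p, q, w }.
In <stmts> ::= i <expr> <body>: <body> is at the end, add FOLLOW(<stmts>) = { $, i, k, m, p, q, w }.
In <rest> ::= <program> <body>: <body> is at the end, add FOLLOW(<rest>) = { $, i, k, m, p, q, w }.
Union: FOLLOW(<body>) = { $, i, k, m, p, q, w }.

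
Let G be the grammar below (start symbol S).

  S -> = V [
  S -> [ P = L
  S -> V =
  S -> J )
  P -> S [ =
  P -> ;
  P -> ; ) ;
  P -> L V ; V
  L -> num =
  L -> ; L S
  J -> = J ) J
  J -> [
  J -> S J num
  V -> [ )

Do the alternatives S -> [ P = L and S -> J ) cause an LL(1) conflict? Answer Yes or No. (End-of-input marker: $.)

Yes

FIRST([ P = L) = { [ } and FIRST(J )) = { =, [ }.
Both contain [, so the two alternatives are not disjoint — LL(1) conflict.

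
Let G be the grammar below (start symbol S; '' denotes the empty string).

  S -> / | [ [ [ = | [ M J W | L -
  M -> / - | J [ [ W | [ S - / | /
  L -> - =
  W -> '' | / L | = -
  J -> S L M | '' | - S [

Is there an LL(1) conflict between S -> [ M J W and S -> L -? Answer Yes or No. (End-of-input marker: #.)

No

FIRST([ M J W) = { [ } and FIRST(L -) = { - }.
The FIRST sets are disjoint and neither alternative is nullable — no conflict.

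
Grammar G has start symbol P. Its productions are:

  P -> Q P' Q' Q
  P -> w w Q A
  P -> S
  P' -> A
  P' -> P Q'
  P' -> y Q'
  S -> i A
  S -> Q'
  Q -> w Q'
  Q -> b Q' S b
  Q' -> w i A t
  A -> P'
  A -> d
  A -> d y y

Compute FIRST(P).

{ b, i, w }

From P -> Q P' Q' Q: add FIRST(Q) = { b, w }.
P -> w w Q A contributes {w}.
From P -> S: add FIRST(S) = { i, w }.
Union: FIRST(P) = { b, i, w }.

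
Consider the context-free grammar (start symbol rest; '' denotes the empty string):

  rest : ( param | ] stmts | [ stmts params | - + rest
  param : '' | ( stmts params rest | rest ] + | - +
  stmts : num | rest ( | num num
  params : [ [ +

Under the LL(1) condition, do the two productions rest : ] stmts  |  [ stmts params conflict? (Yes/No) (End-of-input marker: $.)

FIRST(] stmts) = { ] } and FIRST([ stmts params) = { [ }.
The FIRST sets are disjoint and neither alternative is nullable — no conflict.

No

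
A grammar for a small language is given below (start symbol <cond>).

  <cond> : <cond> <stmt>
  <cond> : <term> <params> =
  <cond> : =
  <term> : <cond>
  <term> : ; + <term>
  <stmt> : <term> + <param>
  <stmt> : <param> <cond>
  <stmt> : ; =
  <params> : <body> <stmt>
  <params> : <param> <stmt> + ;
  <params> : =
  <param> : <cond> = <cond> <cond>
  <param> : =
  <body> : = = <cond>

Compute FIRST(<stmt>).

From <stmt> : <term> + <param>: add FIRST(<term>) = { ;, = }.
From <stmt> : <param> <cond>: add FIRST(<param>) = { ;, = }.
<stmt> : ; = contributes {;}.
Union: FIRST(<stmt>) = { ;, = }.

{ ;, = }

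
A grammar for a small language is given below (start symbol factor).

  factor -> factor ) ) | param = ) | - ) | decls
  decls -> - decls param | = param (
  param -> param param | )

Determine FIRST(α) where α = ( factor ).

{ ( }

( is a terminal; add {(} and stop.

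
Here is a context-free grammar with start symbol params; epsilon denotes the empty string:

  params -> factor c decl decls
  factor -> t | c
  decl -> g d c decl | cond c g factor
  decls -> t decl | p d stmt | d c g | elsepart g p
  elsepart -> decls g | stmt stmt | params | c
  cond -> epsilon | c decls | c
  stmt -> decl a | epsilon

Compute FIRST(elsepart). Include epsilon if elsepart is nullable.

{ c, d, g, p, t, epsilon }

From elsepart -> decls g: add FIRST(decls) = { c, d, g, p, t }.
From elsepart -> stmt stmt: stmt, stmt nullable, take FIRST(stmt) ∪ FIRST(stmt) = { c, g }; also epsilon since the whole RHS is nullable.
From elsepart -> params: add FIRST(params) = { c, t }.
elsepart -> c contributes {c}.
Union: FIRST(elsepart) = { c, d, g, p, t, epsilon }.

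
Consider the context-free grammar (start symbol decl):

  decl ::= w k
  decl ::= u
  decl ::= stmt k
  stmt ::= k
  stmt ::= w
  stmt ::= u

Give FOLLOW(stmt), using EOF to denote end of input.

{ k }

In decl ::= stmt k: add FIRST(k) = { k }.
Union: FOLLOW(stmt) = { k }.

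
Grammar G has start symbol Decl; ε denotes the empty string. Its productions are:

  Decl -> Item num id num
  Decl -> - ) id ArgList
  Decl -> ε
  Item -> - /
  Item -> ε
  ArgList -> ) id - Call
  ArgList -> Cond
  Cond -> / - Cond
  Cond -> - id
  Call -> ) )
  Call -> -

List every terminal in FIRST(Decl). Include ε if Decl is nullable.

From Decl -> Item num id num: Item nullable, take FIRST(Item) ∪ {num} = { -, num }.
Decl -> - ) id ArgList contributes {-}.
Decl -> ε contributes ε.
Union: FIRST(Decl) = { -, num, ε }.

{ -, num, ε }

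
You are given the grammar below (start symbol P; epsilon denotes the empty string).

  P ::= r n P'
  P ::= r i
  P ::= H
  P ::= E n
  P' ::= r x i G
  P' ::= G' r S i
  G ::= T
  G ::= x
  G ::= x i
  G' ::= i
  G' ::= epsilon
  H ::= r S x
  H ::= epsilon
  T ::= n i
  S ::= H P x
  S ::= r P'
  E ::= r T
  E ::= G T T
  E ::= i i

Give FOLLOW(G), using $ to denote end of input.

In P' ::= r x i G: G is at the end, add FOLLOW(P') = { $, i, x }.
In E ::= G T T: add FIRST(T T) = { n }.
Union: FOLLOW(G) = { $, i, n, x }.

{ $, i, n, x }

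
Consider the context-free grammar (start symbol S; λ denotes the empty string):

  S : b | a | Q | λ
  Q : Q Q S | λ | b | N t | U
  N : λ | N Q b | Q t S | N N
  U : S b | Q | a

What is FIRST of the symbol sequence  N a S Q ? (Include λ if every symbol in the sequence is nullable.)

Add FIRST(N)\{λ} = { a, b, t }; N is nullable, continue.
a is a terminal; add {a} and stop.

{ a, b, t }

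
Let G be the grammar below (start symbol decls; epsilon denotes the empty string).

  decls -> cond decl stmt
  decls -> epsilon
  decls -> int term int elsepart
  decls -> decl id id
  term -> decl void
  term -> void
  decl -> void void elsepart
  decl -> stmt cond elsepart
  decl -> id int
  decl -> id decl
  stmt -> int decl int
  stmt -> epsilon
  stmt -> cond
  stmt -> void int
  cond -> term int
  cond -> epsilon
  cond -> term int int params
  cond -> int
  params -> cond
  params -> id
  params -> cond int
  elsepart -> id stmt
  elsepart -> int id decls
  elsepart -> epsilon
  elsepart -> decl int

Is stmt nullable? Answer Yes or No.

stmt has an epsilon-production, so stmt ⇒ epsilon.

Yes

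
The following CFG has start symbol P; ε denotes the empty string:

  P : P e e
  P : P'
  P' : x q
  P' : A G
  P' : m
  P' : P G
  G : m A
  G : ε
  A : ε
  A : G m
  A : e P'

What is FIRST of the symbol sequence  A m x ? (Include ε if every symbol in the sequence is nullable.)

Add FIRST(A)\{ε} = { e, m }; A is nullable, continue.
m is a terminal; add {m} and stop.

{ e, m }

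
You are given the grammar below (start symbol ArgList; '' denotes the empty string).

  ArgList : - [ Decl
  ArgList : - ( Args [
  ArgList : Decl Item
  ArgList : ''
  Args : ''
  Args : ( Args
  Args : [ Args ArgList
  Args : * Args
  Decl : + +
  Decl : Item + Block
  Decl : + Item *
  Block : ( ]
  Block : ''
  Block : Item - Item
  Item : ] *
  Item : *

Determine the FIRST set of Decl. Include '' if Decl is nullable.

{ *, +, ] }

Decl : + + contributes {+}.
From Decl : Item + Block: add FIRST(Item) = { *, ] }.
Decl : + Item * contributes {+}.
Union: FIRST(Decl) = { *, +, ] }.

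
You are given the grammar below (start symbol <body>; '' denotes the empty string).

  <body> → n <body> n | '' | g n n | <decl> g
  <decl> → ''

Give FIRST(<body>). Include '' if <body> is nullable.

{ g, n, '' }

<body> → n <body> n contributes {n}.
<body> → '' contributes ''.
<body> → g n n contributes {g}.
From <body> → <decl> g: <decl> nullable, take FIRST(<decl>) ∪ {g} = { g }.
Union: FIRST(<body>) = { g, n, '' }.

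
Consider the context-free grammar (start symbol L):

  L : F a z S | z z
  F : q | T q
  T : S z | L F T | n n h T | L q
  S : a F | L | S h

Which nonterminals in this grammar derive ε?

No nonterminal has an empty production or an RHS whose symbols are all nullable.

{ } (none)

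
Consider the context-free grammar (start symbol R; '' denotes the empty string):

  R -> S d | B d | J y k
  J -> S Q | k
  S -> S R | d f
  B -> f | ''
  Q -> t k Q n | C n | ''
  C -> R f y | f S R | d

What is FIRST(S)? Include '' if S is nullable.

{ d }

From S -> S R: add FIRST(S) = { d }.
S -> d f contributes {d}.
Union: FIRST(S) = { d }.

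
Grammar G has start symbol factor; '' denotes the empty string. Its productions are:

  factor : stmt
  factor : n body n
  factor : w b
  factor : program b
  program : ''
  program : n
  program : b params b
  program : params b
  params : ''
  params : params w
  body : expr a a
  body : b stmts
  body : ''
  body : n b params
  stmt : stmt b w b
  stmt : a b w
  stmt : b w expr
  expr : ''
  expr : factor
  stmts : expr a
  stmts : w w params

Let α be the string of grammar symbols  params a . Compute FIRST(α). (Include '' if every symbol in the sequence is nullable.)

{ a, w }

Add FIRST(params)\{''} = { w }; params is nullable, continue.
a is a terminal; add {a} and stop.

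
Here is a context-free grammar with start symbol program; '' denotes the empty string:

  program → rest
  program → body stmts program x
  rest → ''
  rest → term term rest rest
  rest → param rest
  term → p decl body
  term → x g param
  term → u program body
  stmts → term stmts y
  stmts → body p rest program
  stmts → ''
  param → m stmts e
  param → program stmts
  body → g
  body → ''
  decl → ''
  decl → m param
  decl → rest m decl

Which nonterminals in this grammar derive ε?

Directly nullable (have an ''-production): rest, stmts, body, decl.
program → rest with every symbol nullable, so program is nullable.
param → program stmts with every symbol nullable, so param is nullable.
No other nonterminal has a production whose RHS symbols are all nullable.

{ body, decl, param, program, rest, stmts }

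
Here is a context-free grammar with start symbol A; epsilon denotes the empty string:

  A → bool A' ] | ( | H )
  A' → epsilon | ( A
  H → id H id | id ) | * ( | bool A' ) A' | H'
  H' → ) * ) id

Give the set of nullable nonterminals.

{ A' }

Directly nullable (have an epsilon-production): A'.
No other nonterminal has a production whose RHS symbols are all nullable.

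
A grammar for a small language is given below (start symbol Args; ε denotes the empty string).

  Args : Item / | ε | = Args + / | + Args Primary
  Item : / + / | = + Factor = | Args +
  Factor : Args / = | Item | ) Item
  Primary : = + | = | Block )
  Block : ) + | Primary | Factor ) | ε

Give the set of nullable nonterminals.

Directly nullable (have an ε-production): Args, Block.
No other nonterminal has a production whose RHS symbols are all nullable.

{ Args, Block }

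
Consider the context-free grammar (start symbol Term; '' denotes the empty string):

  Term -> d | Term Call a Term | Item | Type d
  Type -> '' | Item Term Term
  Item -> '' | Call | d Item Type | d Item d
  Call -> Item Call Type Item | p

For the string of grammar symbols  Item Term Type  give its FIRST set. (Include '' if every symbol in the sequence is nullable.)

Add FIRST(Item)\{''} = { d, p }; Item is nullable, continue.
Add FIRST(Term)\{''} = { d, p }; Term is nullable, continue.
Add FIRST(Type)\{''} = { d, p }; Type is nullable, continue.
Every symbol is nullable, so include ''.

{ d, p, '' }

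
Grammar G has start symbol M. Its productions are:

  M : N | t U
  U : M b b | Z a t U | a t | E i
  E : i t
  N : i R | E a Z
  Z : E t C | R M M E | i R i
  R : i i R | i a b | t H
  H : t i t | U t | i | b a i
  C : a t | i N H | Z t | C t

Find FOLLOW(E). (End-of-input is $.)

{ $, a, b, i, t }

In U : E i: add FIRST(i) = { i }.
In N : E a Z: add FIRST(a Z) = { a }.
In Z : E t C: add FIRST(t C) = { t }.
In Z : R M M E: E is at the end, add FOLLOW(Z) = { $, a, b, i, t }.
Union: FOLLOW(E) = { $, a, b, i, t }.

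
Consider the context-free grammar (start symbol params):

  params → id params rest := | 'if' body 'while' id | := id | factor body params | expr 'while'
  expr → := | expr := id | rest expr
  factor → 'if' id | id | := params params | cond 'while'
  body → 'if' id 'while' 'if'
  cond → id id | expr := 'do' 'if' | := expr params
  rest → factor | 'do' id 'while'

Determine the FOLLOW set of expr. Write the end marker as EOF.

In params → expr 'while': add FIRST('while') = { 'while' }.
In expr → expr := id: add FIRST(:= id) = { := }.
In expr → rest expr: expr is at the end, add FOLLOW(expr) = { 'do', 'if', 'while', :=, id }.
In cond → expr := 'do' 'if': add FIRST(:= 'do' 'if') = { := }.
In cond → := expr params: add FIRST(params) = { 'do', 'if', :=, id }.
Union: FOLLOW(expr) = { 'do', 'if', 'while', :=, id }.

{ 'do', 'if', 'while', :=, id }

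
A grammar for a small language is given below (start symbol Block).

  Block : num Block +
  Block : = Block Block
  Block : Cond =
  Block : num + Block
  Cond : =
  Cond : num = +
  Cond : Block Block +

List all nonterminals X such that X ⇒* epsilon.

No nonterminal has an empty production or an RHS whose symbols are all nullable.

{ } (none)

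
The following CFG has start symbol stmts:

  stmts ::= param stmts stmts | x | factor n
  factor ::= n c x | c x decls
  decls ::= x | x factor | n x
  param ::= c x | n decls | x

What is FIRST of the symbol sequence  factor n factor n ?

Add FIRST(factor) = { c, n }; factor is not nullable, stop.

{ c, n }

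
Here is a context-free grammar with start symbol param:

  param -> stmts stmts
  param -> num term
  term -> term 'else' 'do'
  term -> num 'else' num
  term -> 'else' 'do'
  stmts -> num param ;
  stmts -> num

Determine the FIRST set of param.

From param -> stmts stmts: add FIRST(stmts) = { num }.
param -> num term contributes {num}.
Union: FIRST(param) = { num }.

{ num }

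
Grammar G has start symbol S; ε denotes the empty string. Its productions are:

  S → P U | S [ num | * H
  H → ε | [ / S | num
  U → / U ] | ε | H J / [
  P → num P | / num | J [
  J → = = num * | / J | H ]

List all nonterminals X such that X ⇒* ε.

Directly nullable (have an ε-production): H, U.
No other nonterminal has a production whose RHS symbols are all nullable.

{ H, U }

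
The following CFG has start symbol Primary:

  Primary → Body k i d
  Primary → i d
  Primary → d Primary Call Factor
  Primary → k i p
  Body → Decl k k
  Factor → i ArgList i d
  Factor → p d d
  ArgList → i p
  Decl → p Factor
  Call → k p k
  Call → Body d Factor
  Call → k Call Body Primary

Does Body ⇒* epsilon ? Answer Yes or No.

No nonterminal in this grammar is nullable.
No production of Body has an RHS whose symbols are all nullable, so Body is not nullable.

No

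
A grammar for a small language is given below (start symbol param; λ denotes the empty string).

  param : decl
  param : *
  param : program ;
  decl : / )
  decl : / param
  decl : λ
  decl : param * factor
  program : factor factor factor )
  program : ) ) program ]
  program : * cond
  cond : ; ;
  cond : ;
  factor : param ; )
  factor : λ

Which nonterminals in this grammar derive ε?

{ decl, factor, param }

Directly nullable (have an λ-production): decl, factor.
param : decl with every symbol nullable, so param is nullable.
No other nonterminal has a production whose RHS symbols are all nullable.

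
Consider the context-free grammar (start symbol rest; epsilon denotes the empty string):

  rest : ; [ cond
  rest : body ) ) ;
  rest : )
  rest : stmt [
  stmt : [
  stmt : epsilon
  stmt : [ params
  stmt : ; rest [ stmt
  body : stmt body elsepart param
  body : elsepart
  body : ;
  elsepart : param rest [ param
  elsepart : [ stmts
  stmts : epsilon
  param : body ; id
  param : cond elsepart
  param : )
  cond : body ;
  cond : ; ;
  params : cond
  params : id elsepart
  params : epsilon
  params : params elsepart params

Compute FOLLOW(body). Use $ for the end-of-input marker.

{ ), ;, [ }

In rest : body ) ) ;: add FIRST() ) ;) = { ) }.
In body : stmt body elsepart param: add FIRST(elsepart param) = { ), ;, [ }.
In param : body ; id: add FIRST(; id) = { ; }.
In cond : body ;: add FIRST(;) = { ; }.
Union: FOLLOW(body) = { ), ;, [ }.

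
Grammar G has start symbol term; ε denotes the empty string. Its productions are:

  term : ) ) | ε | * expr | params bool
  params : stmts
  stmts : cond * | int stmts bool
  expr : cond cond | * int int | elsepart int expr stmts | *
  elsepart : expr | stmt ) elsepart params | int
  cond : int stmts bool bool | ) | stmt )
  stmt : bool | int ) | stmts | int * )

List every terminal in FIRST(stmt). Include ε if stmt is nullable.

{ ), bool, int }

stmt : bool contributes {bool}.
stmt : int ) contributes {int}.
From stmt : stmts: add FIRST(stmts) = { ), bool, int }.
stmt : int * ) contributes {int}.
Union: FIRST(stmt) = { ), bool, int }.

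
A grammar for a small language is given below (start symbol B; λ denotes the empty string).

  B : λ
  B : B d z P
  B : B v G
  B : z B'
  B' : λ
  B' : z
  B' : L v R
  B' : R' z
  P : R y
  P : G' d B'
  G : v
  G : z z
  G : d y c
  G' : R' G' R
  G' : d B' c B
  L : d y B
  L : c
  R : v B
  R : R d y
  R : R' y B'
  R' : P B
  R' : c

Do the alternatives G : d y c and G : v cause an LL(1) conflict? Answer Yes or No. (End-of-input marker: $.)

No

FIRST(d y c) = { d } and FIRST(v) = { v }.
The FIRST sets are disjoint and neither alternative is nullable — no conflict.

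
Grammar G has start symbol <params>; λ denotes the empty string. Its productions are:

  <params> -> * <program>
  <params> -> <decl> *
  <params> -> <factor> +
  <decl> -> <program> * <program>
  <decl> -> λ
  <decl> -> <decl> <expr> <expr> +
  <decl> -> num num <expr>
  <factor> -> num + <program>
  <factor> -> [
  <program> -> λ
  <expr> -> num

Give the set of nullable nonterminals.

{ <decl>, <program> }

Directly nullable (have an λ-production): <decl>, <program>.
No other nonterminal has a production whose RHS symbols are all nullable.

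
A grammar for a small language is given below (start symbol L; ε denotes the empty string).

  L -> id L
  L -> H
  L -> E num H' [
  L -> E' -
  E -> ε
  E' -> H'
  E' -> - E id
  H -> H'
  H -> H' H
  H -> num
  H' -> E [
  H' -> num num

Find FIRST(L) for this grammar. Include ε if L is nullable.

L -> id L contributes {id}.
From L -> H: add FIRST(H) = { [, num }.
From L -> E num H' [: E nullable, take FIRST(E) ∪ {num} = { num }.
From L -> E' -: add FIRST(E') = { -, [, num }.
Union: FIRST(L) = { -, [, id, num }.

{ -, [, id, num }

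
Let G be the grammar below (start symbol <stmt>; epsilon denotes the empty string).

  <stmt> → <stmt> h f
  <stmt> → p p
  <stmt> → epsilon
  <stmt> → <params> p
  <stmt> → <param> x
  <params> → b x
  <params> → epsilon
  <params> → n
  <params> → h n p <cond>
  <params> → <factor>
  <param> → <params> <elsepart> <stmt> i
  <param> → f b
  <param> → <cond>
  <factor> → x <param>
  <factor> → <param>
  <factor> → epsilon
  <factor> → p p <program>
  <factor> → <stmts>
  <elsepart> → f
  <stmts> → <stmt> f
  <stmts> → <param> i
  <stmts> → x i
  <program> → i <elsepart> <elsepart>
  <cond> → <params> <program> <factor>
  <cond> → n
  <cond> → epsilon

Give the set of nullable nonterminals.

Directly nullable (have an epsilon-production): <stmt>, <params>, <factor>, <cond>.
<param> → <cond> with every symbol nullable, so <param> is nullable.
No other nonterminal has a production whose RHS symbols are all nullable.

{ <cond>, <factor>, <param>, <params>, <stmt> }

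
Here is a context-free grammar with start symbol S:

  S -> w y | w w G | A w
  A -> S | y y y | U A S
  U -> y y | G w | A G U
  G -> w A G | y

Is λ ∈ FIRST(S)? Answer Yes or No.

No nonterminal in this grammar is nullable.
No production of S has an RHS whose symbols are all nullable, so S is not nullable.

No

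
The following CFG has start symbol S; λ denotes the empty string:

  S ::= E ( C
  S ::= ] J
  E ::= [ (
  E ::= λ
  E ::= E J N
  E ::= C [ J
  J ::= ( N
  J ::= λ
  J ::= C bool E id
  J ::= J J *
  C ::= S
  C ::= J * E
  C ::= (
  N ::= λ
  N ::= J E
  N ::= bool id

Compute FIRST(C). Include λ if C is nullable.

From C ::= S: add FIRST(S) = { (, *, [, ], bool }.
From C ::= J * E: J nullable, take FIRST(J) ∪ {*} = { (, *, [, ], bool }.
C ::= ( contributes {(}.
Union: FIRST(C) = { (, *, [, ], bool }.

{ (, *, [, ], bool }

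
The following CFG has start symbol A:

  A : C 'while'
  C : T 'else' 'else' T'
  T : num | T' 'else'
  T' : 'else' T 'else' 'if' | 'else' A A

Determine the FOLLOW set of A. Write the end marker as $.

{ $, 'else', 'while', num }

A is the start symbol, so $ ∈ FOLLOW(A).
In T' : 'else' A A: add FIRST(A) = { 'else', num }.
In T' : 'else' A A: A is at the end, add FOLLOW(T') = { 'else', 'while' }.
Union: FOLLOW(A) = { $, 'else', 'while', num }.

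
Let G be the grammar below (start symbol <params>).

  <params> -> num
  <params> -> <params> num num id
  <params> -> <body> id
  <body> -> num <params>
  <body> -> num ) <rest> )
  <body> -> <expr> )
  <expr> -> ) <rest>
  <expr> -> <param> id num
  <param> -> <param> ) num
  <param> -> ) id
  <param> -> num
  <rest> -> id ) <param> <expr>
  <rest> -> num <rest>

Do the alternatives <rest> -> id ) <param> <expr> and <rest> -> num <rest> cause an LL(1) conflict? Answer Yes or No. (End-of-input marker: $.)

No

FIRST(id ) <param> <expr>) = { id } and FIRST(num <rest>) = { num }.
The FIRST sets are disjoint and neither alternative is nullable — no conflict.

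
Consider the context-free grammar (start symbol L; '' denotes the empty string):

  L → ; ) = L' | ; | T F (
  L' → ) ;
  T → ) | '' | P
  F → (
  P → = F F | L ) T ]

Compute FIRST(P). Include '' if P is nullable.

{ (, ), ;, = }

P → = F F contributes {=}.
From P → L ) T ]: add FIRST(L) = { (, ), ;, = }.
Union: FIRST(P) = { (, ), ;, = }.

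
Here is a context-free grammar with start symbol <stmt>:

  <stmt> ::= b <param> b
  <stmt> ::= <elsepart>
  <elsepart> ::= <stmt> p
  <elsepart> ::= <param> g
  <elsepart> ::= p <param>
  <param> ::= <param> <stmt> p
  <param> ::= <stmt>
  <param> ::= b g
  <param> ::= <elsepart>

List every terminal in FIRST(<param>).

{ b, p }

From <param> ::= <param> <stmt> p: add FIRST(<param>) = { b, p }.
From <param> ::= <stmt>: add FIRST(<stmt>) = { b, p }.
<param> ::= b g contributes {b}.
From <param> ::= <elsepart>: add FIRST(<elsepart>) = { b, p }.
Union: FIRST(<param>) = { b, p }.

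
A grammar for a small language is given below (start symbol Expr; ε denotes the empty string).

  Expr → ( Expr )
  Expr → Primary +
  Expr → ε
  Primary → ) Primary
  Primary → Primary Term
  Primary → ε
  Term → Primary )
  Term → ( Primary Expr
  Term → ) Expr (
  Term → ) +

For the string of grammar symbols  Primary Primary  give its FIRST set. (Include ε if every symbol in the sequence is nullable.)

Add FIRST(Primary)\{ε} = { (, ) }; Primary is nullable, continue.
Add FIRST(Primary)\{ε} = { (, ) }; Primary is nullable, continue.
Every symbol is nullable, so include ε.

{ (, ), ε }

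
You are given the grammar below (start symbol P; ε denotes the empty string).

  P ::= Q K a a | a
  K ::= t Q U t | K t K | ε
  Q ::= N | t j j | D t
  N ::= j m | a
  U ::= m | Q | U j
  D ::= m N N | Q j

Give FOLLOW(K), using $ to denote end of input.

{ a, t }

In P ::= Q K a a: add FIRST(a a) = { a }.
In K ::= K t K: add FIRST(t K) = { t }.
In K ::= K t K: K is at the end, add FOLLOW(K) = { a, t }.
Union: FOLLOW(K) = { a, t }.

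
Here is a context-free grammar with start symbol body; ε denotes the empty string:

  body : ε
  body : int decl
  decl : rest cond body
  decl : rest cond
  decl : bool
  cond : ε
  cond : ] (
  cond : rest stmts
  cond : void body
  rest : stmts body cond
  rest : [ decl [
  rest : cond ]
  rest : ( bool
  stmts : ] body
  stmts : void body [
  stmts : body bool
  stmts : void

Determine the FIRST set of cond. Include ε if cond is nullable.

cond : ε contributes ε.
cond : ] ( contributes {]}.
From cond : rest stmts: add FIRST(rest) = { (, [, ], bool, int, void }.
cond : void body contributes {void}.
Union: FIRST(cond) = { (, [, ], bool, int, void, ε }.

{ (, [, ], bool, int, void, ε }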